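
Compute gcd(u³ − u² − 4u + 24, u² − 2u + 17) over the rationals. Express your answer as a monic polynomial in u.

Repeated division with remainder:
  u³ − u² − 4u + 24 = (u + 1)(u² − 2u + 17) + (−19u + 7)
  u² − 2u + 17 = (−(1/19)u + 31/361)(−19u + 7) + (5920/361)
  −19u + 7 = (−(6859/5920)u + 2527/5920)(5920/361) + (0)
The last nonzero remainder is the constant 5920/361, so the polynomials are coprime and gcd = 1.

1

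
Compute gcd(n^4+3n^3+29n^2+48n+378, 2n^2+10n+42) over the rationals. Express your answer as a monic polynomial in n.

Apply the Euclidean algorithm:
  n^4+3n^3+29n^2+48n+378 = ((1/2)n^2-n+9)(2n^2+10n+42) + (0)
Last nonzero remainder: 2n^2+10n+42. Dividing through by 2 gives the monic gcd n^2+5n+21.

n^2+5n+21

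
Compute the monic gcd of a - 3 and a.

1

Apply the Euclidean algorithm:
  a - 3 = (a) + (-3)
  a = (-(1/3)a)(-3) + (0)
The last nonzero remainder is the constant -3, so the polynomials are coprime and gcd = 1.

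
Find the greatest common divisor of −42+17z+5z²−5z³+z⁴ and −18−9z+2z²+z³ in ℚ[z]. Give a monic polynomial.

−6−z+z²

Apply the Euclidean algorithm:
  z⁴−5z³+5z²+17z−42 = (z−7)(z³+2z²−9z−18) + (28z²−28z−168)
  z³+2z²−9z−18 = ((1/28)z+3/28)(28z²−28z−168) + (0)
Last nonzero remainder: 28z²−28z−168. Dividing through by 28 gives the monic gcd z²−z−6.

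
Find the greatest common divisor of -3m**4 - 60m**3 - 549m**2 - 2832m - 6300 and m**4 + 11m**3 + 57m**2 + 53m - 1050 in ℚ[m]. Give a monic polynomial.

m**3 + 14m**2 + 99m + 350

By polynomial division,
  -3m**4 - 60m**3 - 549m**2 - 2832m - 6300 = (-3)(m**4 + 11m**3 + 57m**2 + 53m - 1050) + (-27m**3 - 378m**2 - 2673m - 9450)
  m**4 + 11m**3 + 57m**2 + 53m - 1050 = (-(1/27)m + 1/9)(-27m**3 - 378m**2 - 2673m - 9450) + (0)
Last nonzero remainder: -27m**3 - 378m**2 - 2673m - 9450. Dividing through by -27 gives the monic gcd m**3 + 14m**2 + 99m + 350.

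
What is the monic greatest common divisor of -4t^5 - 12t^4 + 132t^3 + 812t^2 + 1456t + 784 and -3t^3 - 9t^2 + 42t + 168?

Apply the Euclidean algorithm:
  -4t^5 - 12t^4 + 132t^3 + 812t^2 + 1456t + 784 = ((4/3)t^2 - 76/3)(-3t^3 - 9t^2 + 42t + 168) + (360t^2 + 2520t + 5040)
  -3t^3 - 9t^2 + 42t + 168 = (-(1/120)t + 1/30)(360t^2 + 2520t + 5040) + (0)
Last nonzero remainder: 360t^2 + 2520t + 5040. Dividing through by 360 gives the monic gcd t^2 + 7t + 14.

t^2 + 7t + 14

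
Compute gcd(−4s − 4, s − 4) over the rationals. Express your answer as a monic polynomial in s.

Euclidean algorithm in ℚ[s]:
  −4s − 4 = (−4)(s − 4) + (−20)
  s − 4 = (−(1/20)s + 1/5)(−20) + (0)
The last nonzero remainder is the constant −20, so the polynomials are coprime and gcd = 1.

1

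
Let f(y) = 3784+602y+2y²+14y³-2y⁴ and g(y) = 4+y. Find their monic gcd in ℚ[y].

Repeated division with remainder:
  -2y⁴+14y³+2y²+602y+3784 = (-2y³+22y²-86y+946)(y+4) + (0)
The last nonzero remainder y+4 is already monic.

4+y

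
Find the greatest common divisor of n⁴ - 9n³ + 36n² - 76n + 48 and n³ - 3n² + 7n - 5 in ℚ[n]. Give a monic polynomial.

Apply the Euclidean algorithm:
  n⁴ - 9n³ + 36n² - 76n + 48 = (n - 6)(n³ - 3n² + 7n - 5) + (11n² - 29n + 18)
  n³ - 3n² + 7n - 5 = ((1/11)n - 4/121)(11n² - 29n + 18) + ((533/121)n - 533/121)
  11n² - 29n + 18 = ((1331/533)n - 2178/533)((533/121)n - 533/121) + (0)
Last nonzero remainder: (533/121)n - 533/121. Dividing through by 533/121 gives the monic gcd n - 1.

n - 1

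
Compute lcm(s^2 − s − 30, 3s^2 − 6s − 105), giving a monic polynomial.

Euclidean algorithm in ℚ[s]:
  s^2 − s − 30 = (1/3)(3s^2 − 6s − 105) + (s + 5)
  3s^2 − 6s − 105 = (3s − 21)(s + 5) + (0)
The last nonzero remainder s + 5 is already monic.
Then lcm(f, g) = f·g / gcd(f, g); expanding and making the result monic gives the answer.

s^3 − 8s^2 − 23s + 210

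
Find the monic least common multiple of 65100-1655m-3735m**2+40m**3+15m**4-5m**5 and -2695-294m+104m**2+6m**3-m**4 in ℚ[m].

-1002540+259847m+38541m**2-13731m**3+660m**4+123m**5-21m**6+m**7

Apply the Euclidean algorithm:
  -5m**5+15m**4+40m**3-3735m**2-1655m+65100 = (5m+15)(-m**4+6m**3+104m**2-294m-2695) + (-570m**3-3825m**2+16230m+105525)
  -m**4+6m**3+104m**2-294m-2695 = ((1/570)m-161/7220)(-570m**3-3825m**2+16230m+105525) + (-(14105/1444)m**2-(42315/361)m-493675/1444)
  -570m**3-3825m**2+16230m+105525 = ((164616/2821)m-870732/2821)(-(14105/1444)m**2-(42315/361)m-493675/1444) + (0)
Last nonzero remainder: -(14105/1444)m**2-(42315/361)m-493675/1444. Dividing through by -14105/1444 gives the monic gcd m**2+12m+35.
Then lcm(f, g) = f·g / gcd(f, g); expanding and making the result monic gives the answer.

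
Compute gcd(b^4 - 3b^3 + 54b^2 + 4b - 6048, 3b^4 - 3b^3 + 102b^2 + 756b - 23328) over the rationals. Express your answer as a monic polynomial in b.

b^3 - 10b^2 + 124b - 864

By polynomial division,
  b^4 - 3b^3 + 54b^2 + 4b - 6048 = (1/3)(3b^4 - 3b^3 + 102b^2 + 756b - 23328) + (-2b^3 + 20b^2 - 248b + 1728)
  3b^4 - 3b^3 + 102b^2 + 756b - 23328 = (-(3/2)b - 27/2)(-2b^3 + 20b^2 - 248b + 1728) + (0)
Last nonzero remainder: -2b^3 + 20b^2 - 248b + 1728. Dividing through by -2 gives the monic gcd b^3 - 10b^2 + 124b - 864.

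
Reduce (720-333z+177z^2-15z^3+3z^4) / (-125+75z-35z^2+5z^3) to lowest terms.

By polynomial division,
  3z^4-15z^3+177z^2-333z+720 = ((3/5)z+6/5)(5z^3-35z^2+75z-125) + (174z^2-348z+870)
  5z^3-35z^2+75z-125 = ((5/174)z-25/174)(174z^2-348z+870) + (0)
Last nonzero remainder: 174z^2-348z+870. Dividing through by 174 gives the monic gcd z^2-2z+5.
Cancel z^2-2z+5 from numerator and denominator to get the reduced form.

(144-9z+3z^2)/(-25+5z)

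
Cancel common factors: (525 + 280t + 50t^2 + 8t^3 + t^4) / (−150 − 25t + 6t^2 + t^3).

Repeated division with remainder:
  t^4 + 8t^3 + 50t^2 + 280t + 525 = (t + 2)(t^3 + 6t^2 − 25t − 150) + (63t^2 + 480t + 825)
  t^3 + 6t^2 − 25t − 150 = ((1/63)t − 34/1323)(63t^2 + 480t + 825) + (−(11360/441)t − 56800/441)
  63t^2 + 480t + 825 = (−(27783/11360)t − 14553/2272)(−(11360/441)t − 56800/441) + (0)
Last nonzero remainder: −(11360/441)t − 56800/441. Dividing through by −11360/441 gives the monic gcd t + 5.
Cancel t + 5 from numerator and denominator to get the reduced form.

(105 + 35t + 3t^2 + t^3)/(−30 + t + t^2)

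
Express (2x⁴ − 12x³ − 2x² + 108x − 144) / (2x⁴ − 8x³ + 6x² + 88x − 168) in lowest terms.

By polynomial division,
  2x⁴ − 12x³ − 2x² + 108x − 144 = (2x⁴ − 8x³ + 6x² + 88x − 168) + (−4x³ − 8x² + 20x + 24)
  2x⁴ − 8x³ + 6x² + 88x − 168 = (−(1/2)x + 3)(−4x³ − 8x² + 20x + 24) + (40x² + 40x − 240)
  −4x³ − 8x² + 20x + 24 = (−(1/10)x − 1/10)(40x² + 40x − 240) + (0)
Last nonzero remainder: 40x² + 40x − 240. Dividing through by 40 gives the monic gcd x² + x − 6.
Cancel x² + x − 6 from numerator and denominator to get the reduced form.

(x² − 7x + 12)/(x² − 5x + 14)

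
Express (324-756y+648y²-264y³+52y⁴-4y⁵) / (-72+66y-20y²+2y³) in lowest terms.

(18-30y+14y²-2y³)/(-4+y)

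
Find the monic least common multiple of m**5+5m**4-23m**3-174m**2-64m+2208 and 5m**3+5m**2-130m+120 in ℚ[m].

By polynomial division,
  m**5+5m**4-23m**3-174m**2-64m+2208 = ((1/5)m**2+(4/5)m-1/5)(5m**3+5m**2-130m+120) + (-93m**2-186m+2232)
  5m**3+5m**2-130m+120 = (-(5/93)m+5/93)(-93m**2-186m+2232) + (0)
Last nonzero remainder: -93m**2-186m+2232. Dividing through by -93 gives the monic gcd m**2+2m-24.
Then lcm(f, g) = f·g / gcd(f, g); expanding and making the result monic gives the answer.

m**6+4m**5-28m**4-151m**3+110m**2+2272m-2208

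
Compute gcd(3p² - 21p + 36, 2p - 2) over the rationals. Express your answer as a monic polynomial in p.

Euclidean algorithm in ℚ[p]:
  3p² - 21p + 36 = ((3/2)p - 9)(2p - 2) + (18)
  2p - 2 = ((1/9)p - 1/9)(18) + (0)
The last nonzero remainder is the constant 18, so the polynomials are coprime and gcd = 1.

1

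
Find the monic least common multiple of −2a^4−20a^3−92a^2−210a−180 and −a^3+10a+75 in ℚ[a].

Repeated division with remainder:
  −2a^4−20a^3−92a^2−210a−180 = (2a+20)(−a^3+10a+75) + (−112a^2−560a−1680)
  −a^3+10a+75 = ((1/112)a−5/112)(−112a^2−560a−1680) + (0)
Last nonzero remainder: −112a^2−560a−1680. Dividing through by −112 gives the monic gcd a^2+5a+15.
Then lcm(f, g) = f·g / gcd(f, g); expanding and making the result monic gives the answer.

a^5+5a^4−4a^3−125a^2−435a−450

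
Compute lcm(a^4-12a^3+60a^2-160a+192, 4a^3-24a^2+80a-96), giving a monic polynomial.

Repeated division with remainder:
  a^4-12a^3+60a^2-160a+192 = ((1/4)a-3/2)(4a^3-24a^2+80a-96) + (4a^2-16a+48)
  4a^3-24a^2+80a-96 = (a-2)(4a^2-16a+48) + (0)
Last nonzero remainder: 4a^2-16a+48. Dividing through by 4 gives the monic gcd a^2-4a+12.
Then lcm(f, g) = f·g / gcd(f, g); expanding and making the result monic gives the answer.

a^5-14a^4+84a^3-280a^2+512a-384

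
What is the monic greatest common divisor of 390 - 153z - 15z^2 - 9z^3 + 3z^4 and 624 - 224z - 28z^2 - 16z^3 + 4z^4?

-26 + 5z + 2z^2 + z^3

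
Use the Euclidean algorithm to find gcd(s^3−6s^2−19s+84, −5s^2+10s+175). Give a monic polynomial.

s−7

By polynomial division,
  s^3−6s^2−19s+84 = (−(1/5)s+4/5)(−5s^2+10s+175) + (8s−56)
  −5s^2+10s+175 = (−(5/8)s−25/8)(8s−56) + (0)
Last nonzero remainder: 8s−56. Dividing through by 8 gives the monic gcd s−7.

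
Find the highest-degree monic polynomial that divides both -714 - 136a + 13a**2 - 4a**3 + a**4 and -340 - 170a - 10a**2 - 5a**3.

34 + a**2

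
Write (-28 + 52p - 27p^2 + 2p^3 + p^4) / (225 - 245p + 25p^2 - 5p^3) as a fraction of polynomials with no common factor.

(-28 + 24p - 3p^2 - p^3)/(225 - 20p + 5p^2)

By polynomial division,
  p^4 + 2p^3 - 27p^2 + 52p - 28 = (-(1/5)p - 7/5)(-5p^3 + 25p^2 - 245p + 225) + (-41p^2 - 246p + 287)
  -5p^3 + 25p^2 - 245p + 225 = ((5/41)p - 55/41)(-41p^2 - 246p + 287) + (-610p + 610)
  -41p^2 - 246p + 287 = ((41/610)p + 287/610)(-610p + 610) + (0)
Last nonzero remainder: -610p + 610. Dividing through by -610 gives the monic gcd p - 1.
Cancel p - 1 from numerator and denominator to get the reduced form.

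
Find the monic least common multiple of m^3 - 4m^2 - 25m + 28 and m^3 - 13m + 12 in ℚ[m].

Apply the Euclidean algorithm:
  m^3 - 4m^2 - 25m + 28 = (m^3 - 13m + 12) + (-4m^2 - 12m + 16)
  m^3 - 13m + 12 = (-(1/4)m + 3/4)(-4m^2 - 12m + 16) + (0)
Last nonzero remainder: -4m^2 - 12m + 16. Dividing through by -4 gives the monic gcd m^2 + 3m - 4.
Then lcm(f, g) = f·g / gcd(f, g); expanding and making the result monic gives the answer.

m^4 - 7m^3 - 13m^2 + 103m - 84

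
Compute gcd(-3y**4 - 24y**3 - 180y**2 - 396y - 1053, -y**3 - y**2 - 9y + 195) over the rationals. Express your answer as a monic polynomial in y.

y**2 + 6y + 39

By polynomial division,
  -3y**4 - 24y**3 - 180y**2 - 396y - 1053 = (3y + 21)(-y**3 - y**2 - 9y + 195) + (-132y**2 - 792y - 5148)
  -y**3 - y**2 - 9y + 195 = ((1/132)y - 5/132)(-132y**2 - 792y - 5148) + (0)
Last nonzero remainder: -132y**2 - 792y - 5148. Dividing through by -132 gives the monic gcd y**2 + 6y + 39.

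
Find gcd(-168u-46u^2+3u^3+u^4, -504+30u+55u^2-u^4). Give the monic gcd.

Euclidean algorithm in ℚ[u]:
  u^4+3u^3-46u^2-168u = (-1)(-u^4+55u^2+30u-504) + (3u^3+9u^2-138u-504)
  -u^4+55u^2+30u-504 = (-(1/3)u+1)(3u^3+9u^2-138u-504) + (0)
Last nonzero remainder: 3u^3+9u^2-138u-504. Dividing through by 3 gives the monic gcd u^3+3u^2-46u-168.

-168-46u+3u^2+u^3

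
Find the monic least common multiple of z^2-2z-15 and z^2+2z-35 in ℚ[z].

z^3+5z^2-29z-105

Euclidean algorithm in ℚ[z]:
  z^2-2z-15 = (z^2+2z-35) + (-4z+20)
  z^2+2z-35 = (-(1/4)z-7/4)(-4z+20) + (0)
Last nonzero remainder: -4z+20. Dividing through by -4 gives the monic gcd z-5.
Then lcm(f, g) = f·g / gcd(f, g); expanding and making the result monic gives the answer.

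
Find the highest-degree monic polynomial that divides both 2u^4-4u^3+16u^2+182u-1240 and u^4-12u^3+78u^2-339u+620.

By polynomial division,
  2u^4-4u^3+16u^2+182u-1240 = (2)(u^4-12u^3+78u^2-339u+620) + (20u^3-140u^2+860u-2480)
  u^4-12u^3+78u^2-339u+620 = ((1/20)u-1/4)(20u^3-140u^2+860u-2480) + (0)
Last nonzero remainder: 20u^3-140u^2+860u-2480. Dividing through by 20 gives the monic gcd u^3-7u^2+43u-124.

u^3-7u^2+43u-124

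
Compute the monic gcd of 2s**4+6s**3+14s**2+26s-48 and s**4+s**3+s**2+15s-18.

s**2+2s-3

Repeated division with remainder:
  2s**4+6s**3+14s**2+26s-48 = (2)(s**4+s**3+s**2+15s-18) + (4s**3+12s**2-4s-12)
  s**4+s**3+s**2+15s-18 = ((1/4)s-1/2)(4s**3+12s**2-4s-12) + (8s**2+16s-24)
  4s**3+12s**2-4s-12 = ((1/2)s+1/2)(8s**2+16s-24) + (0)
Last nonzero remainder: 8s**2+16s-24. Dividing through by 8 gives the monic gcd s**2+2s-3.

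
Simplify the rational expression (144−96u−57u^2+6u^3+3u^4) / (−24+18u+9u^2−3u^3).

By polynomial division,
  3u^4+6u^3−57u^2−96u+144 = (−u−5)(−3u^3+9u^2+18u−24) + (6u^2−30u+24)
  −3u^3+9u^2+18u−24 = (−(1/2)u−1)(6u^2−30u+24) + (0)
Last nonzero remainder: 6u^2−30u+24. Dividing through by 6 gives the monic gcd u^2−5u+4.
Cancel u^2−5u+4 from numerator and denominator to get the reduced form.

(−12−7u−u^2)/(2+u)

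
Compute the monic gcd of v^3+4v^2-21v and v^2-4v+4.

1

Apply the Euclidean algorithm:
  v^3+4v^2-21v = (v+8)(v^2-4v+4) + (7v-32)
  v^2-4v+4 = ((1/7)v+4/49)(7v-32) + (324/49)
  7v-32 = ((343/324)v-392/81)(324/49) + (0)
The last nonzero remainder is the constant 324/49, so the polynomials are coprime and gcd = 1.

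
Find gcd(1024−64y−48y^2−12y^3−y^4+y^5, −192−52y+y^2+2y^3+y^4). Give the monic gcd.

−64+4y−y^2+y^3

Apply the Euclidean algorithm:
  y^5−y^4−12y^3−48y^2−64y+1024 = (y−3)(y^4+2y^3+y^2−52y−192) + (−7y^3+7y^2−28y+448)
  y^4+2y^3+y^2−52y−192 = (−(1/7)y−3/7)(−7y^3+7y^2−28y+448) + (0)
Last nonzero remainder: −7y^3+7y^2−28y+448. Dividing through by −7 gives the monic gcd y^3−y^2+4y−64.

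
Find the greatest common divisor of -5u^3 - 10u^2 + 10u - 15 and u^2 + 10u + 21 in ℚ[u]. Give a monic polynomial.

u + 3

Euclidean algorithm in ℚ[u]:
  -5u^3 - 10u^2 + 10u - 15 = (-5u + 40)(u^2 + 10u + 21) + (-285u - 855)
  u^2 + 10u + 21 = (-(1/285)u - 7/285)(-285u - 855) + (0)
Last nonzero remainder: -285u - 855. Dividing through by -285 gives the monic gcd u + 3.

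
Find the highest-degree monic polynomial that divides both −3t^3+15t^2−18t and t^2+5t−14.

t−2

Repeated division with remainder:
  −3t^3+15t^2−18t = (−3t+30)(t^2+5t−14) + (−210t+420)
  t^2+5t−14 = (−(1/210)t−1/30)(−210t+420) + (0)
Last nonzero remainder: −210t+420. Dividing through by −210 gives the monic gcd t−2.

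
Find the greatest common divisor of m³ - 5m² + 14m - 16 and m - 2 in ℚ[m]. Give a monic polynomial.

m - 2

Euclidean algorithm in ℚ[m]:
  m³ - 5m² + 14m - 16 = (m² - 3m + 8)(m - 2) + (0)
The last nonzero remainder m - 2 is already monic.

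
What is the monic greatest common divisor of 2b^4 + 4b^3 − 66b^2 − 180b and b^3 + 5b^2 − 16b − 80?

Apply the Euclidean algorithm:
  2b^4 + 4b^3 − 66b^2 − 180b = (2b − 6)(b^3 + 5b^2 − 16b − 80) + (−4b^2 − 116b − 480)
  b^3 + 5b^2 − 16b − 80 = (−(1/4)b + 6)(−4b^2 − 116b − 480) + (560b + 2800)
  −4b^2 − 116b − 480 = (−(1/140)b − 6/35)(560b + 2800) + (0)
Last nonzero remainder: 560b + 2800. Dividing through by 560 gives the monic gcd b + 5.

b + 5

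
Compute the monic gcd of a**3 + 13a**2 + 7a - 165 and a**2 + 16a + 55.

Euclidean algorithm in ℚ[a]:
  a**3 + 13a**2 + 7a - 165 = (a - 3)(a**2 + 16a + 55) + (0)
The last nonzero remainder a**2 + 16a + 55 is already monic.

a**2 + 16a + 55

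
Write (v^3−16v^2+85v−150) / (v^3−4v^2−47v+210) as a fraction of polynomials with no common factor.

(v−5)/(v+7)

Repeated division with remainder:
  v^3−16v^2+85v−150 = (v^3−4v^2−47v+210) + (−12v^2+132v−360)
  v^3−4v^2−47v+210 = (−(1/12)v−7/12)(−12v^2+132v−360) + (0)
Last nonzero remainder: −12v^2+132v−360. Dividing through by −12 gives the monic gcd v^2−11v+30.
Cancel v^2−11v+30 from numerator and denominator to get the reduced form.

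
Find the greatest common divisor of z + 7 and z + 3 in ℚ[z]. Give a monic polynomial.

1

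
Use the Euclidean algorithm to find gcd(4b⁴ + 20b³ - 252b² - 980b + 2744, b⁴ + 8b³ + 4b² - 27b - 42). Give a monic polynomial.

b² + 5b - 14

Repeated division with remainder:
  4b⁴ + 20b³ - 252b² - 980b + 2744 = (4)(b⁴ + 8b³ + 4b² - 27b - 42) + (-12b³ - 268b² - 872b + 2912)
  b⁴ + 8b³ + 4b² - 27b - 42 = (-(1/12)b + 43/36)(-12b³ - 268b² - 872b + 2912) + ((2263/9)b² + (11315/9)b - 31682/9)
  -12b³ - 268b² - 872b + 2912 = (-(108/2263)b - 1872/2263)((2263/9)b² + (11315/9)b - 31682/9) + (0)
Last nonzero remainder: (2263/9)b² + (11315/9)b - 31682/9. Dividing through by 2263/9 gives the monic gcd b² + 5b - 14.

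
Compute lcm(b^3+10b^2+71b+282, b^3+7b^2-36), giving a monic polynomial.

b^5+11b^4+75b^3+293b^2-144b-1692

Euclidean algorithm in ℚ[b]:
  b^3+10b^2+71b+282 = (b^3+7b^2-36) + (3b^2+71b+318)
  b^3+7b^2-36 = ((1/3)b-50/9)(3b^2+71b+318) + ((2596/9)b+5192/3)
  3b^2+71b+318 = ((27/2596)b+477/2596)((2596/9)b+5192/3) + (0)
Last nonzero remainder: (2596/9)b+5192/3. Dividing through by 2596/9 gives the monic gcd b+6.
Then lcm(f, g) = f·g / gcd(f, g); expanding and making the result monic gives the answer.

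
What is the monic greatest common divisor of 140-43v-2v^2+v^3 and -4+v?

Euclidean algorithm in ℚ[v]:
  v^3-2v^2-43v+140 = (v^2+2v-35)(v-4) + (0)
The last nonzero remainder v-4 is already monic.

-4+v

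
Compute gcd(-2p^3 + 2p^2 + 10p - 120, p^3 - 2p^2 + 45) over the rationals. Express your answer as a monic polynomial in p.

p^2 - 5p + 15

Apply the Euclidean algorithm:
  -2p^3 + 2p^2 + 10p - 120 = (-2)(p^3 - 2p^2 + 45) + (-2p^2 + 10p - 30)
  p^3 - 2p^2 + 45 = (-(1/2)p - 3/2)(-2p^2 + 10p - 30) + (0)
Last nonzero remainder: -2p^2 + 10p - 30. Dividing through by -2 gives the monic gcd p^2 - 5p + 15.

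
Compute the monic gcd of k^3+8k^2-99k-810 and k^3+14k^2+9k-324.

Apply the Euclidean algorithm:
  k^3+8k^2-99k-810 = (k^3+14k^2+9k-324) + (-6k^2-108k-486)
  k^3+14k^2+9k-324 = (-(1/6)k+2/3)(-6k^2-108k-486) + (0)
Last nonzero remainder: -6k^2-108k-486. Dividing through by -6 gives the monic gcd k^2+18k+81.

k^2+18k+81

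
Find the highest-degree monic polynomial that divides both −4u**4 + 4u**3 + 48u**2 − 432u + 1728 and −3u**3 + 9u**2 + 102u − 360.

By polynomial division,
  −4u**4 + 4u**3 + 48u**2 − 432u + 1728 = ((4/3)u + 8/3)(−3u**3 + 9u**2 + 102u − 360) + (−112u**2 − 224u + 2688)
  −3u**3 + 9u**2 + 102u − 360 = ((3/112)u − 15/112)(−112u**2 − 224u + 2688) + (0)
Last nonzero remainder: −112u**2 − 224u + 2688. Dividing through by −112 gives the monic gcd u**2 + 2u − 24.

u**2 + 2u − 24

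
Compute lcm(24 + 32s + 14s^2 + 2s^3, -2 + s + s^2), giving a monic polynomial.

Apply the Euclidean algorithm:
  2s^3 + 14s^2 + 32s + 24 = (2s + 12)(s^2 + s - 2) + (24s + 48)
  s^2 + s - 2 = ((1/24)s - 1/24)(24s + 48) + (0)
Last nonzero remainder: 24s + 48. Dividing through by 24 gives the monic gcd s + 2.
Then lcm(f, g) = f·g / gcd(f, g); expanding and making the result monic gives the answer.

-12 - 4s + 9s^2 + 6s^3 + s^4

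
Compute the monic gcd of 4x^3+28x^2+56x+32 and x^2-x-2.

Apply the Euclidean algorithm:
  4x^3+28x^2+56x+32 = (4x+32)(x^2-x-2) + (96x+96)
  x^2-x-2 = ((1/96)x-1/48)(96x+96) + (0)
Last nonzero remainder: 96x+96. Dividing through by 96 gives the monic gcd x+1.

x+1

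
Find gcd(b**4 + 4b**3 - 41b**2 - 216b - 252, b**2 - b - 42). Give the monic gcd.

Repeated division with remainder:
  b**4 + 4b**3 - 41b**2 - 216b - 252 = (b**2 + 5b + 6)(b**2 - b - 42) + (0)
The last nonzero remainder b**2 - b - 42 is already monic.

b**2 - b - 42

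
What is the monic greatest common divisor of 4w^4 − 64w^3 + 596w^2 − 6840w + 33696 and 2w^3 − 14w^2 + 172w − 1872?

By polynomial division,
  4w^4 − 64w^3 + 596w^2 − 6840w + 33696 = (2w − 18)(2w^3 − 14w^2 + 172w − 1872) + (0)
Last nonzero remainder: 2w^3 − 14w^2 + 172w − 1872. Dividing through by 2 gives the monic gcd w^3 − 7w^2 + 86w − 936.

w^3 − 7w^2 + 86w − 936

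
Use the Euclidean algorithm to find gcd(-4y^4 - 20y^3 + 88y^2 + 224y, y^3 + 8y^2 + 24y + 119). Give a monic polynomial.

y + 7

Apply the Euclidean algorithm:
  -4y^4 - 20y^3 + 88y^2 + 224y = (-4y + 12)(y^3 + 8y^2 + 24y + 119) + (88y^2 + 412y - 1428)
  y^3 + 8y^2 + 24y + 119 = ((1/88)y + 73/1936)(88y^2 + 412y - 1428) + ((11951/484)y + 83657/484)
  88y^2 + 412y - 1428 = ((42592/11951)y - 5808/703)((11951/484)y + 83657/484) + (0)
Last nonzero remainder: (11951/484)y + 83657/484. Dividing through by 11951/484 gives the monic gcd y + 7.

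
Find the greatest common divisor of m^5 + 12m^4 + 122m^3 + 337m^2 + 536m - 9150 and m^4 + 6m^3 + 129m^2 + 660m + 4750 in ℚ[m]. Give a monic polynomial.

m^2 + 8m + 50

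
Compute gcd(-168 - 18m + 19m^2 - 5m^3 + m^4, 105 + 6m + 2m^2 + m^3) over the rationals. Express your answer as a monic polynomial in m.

21 - 3m + m^2

By polynomial division,
  m^4 - 5m^3 + 19m^2 - 18m - 168 = (m - 7)(m^3 + 2m^2 + 6m + 105) + (27m^2 - 81m + 567)
  m^3 + 2m^2 + 6m + 105 = ((1/27)m + 5/27)(27m^2 - 81m + 567) + (0)
Last nonzero remainder: 27m^2 - 81m + 567. Dividing through by 27 gives the monic gcd m^2 - 3m + 21.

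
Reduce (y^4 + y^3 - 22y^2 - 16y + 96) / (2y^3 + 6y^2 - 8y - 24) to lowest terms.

Repeated division with remainder:
  y^4 + y^3 - 22y^2 - 16y + 96 = ((1/2)y - 1)(2y^3 + 6y^2 - 8y - 24) + (-12y^2 - 12y + 72)
  2y^3 + 6y^2 - 8y - 24 = (-(1/6)y - 1/3)(-12y^2 - 12y + 72) + (0)
Last nonzero remainder: -12y^2 - 12y + 72. Dividing through by -12 gives the monic gcd y^2 + y - 6.
Cancel y^2 + y - 6 from numerator and denominator to get the reduced form.

(y^2 - 16)/(2y + 4)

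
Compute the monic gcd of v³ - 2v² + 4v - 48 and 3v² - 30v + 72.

v - 4

Apply the Euclidean algorithm:
  v³ - 2v² + 4v - 48 = ((1/3)v + 8/3)(3v² - 30v + 72) + (60v - 240)
  3v² - 30v + 72 = ((1/20)v - 3/10)(60v - 240) + (0)
Last nonzero remainder: 60v - 240. Dividing through by 60 gives the monic gcd v - 4.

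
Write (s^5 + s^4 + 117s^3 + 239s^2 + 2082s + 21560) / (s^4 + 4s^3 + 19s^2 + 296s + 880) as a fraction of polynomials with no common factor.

Repeated division with remainder:
  s^5 + s^4 + 117s^3 + 239s^2 + 2082s + 21560 = (s − 3)(s^4 + 4s^3 + 19s^2 + 296s + 880) + (110s^3 + 2090s + 24200)
  s^4 + 4s^3 + 19s^2 + 296s + 880 = ((1/110)s + 2/55)(110s^3 + 2090s + 24200) + (0)
Last nonzero remainder: 110s^3 + 2090s + 24200. Dividing through by 110 gives the monic gcd s^3 + 19s + 220.
Cancel s^3 + 19s + 220 from numerator and denominator to get the reduced form.

(s^2 + s + 98)/(s + 4)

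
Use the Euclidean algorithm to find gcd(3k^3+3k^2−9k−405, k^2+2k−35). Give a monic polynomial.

k−5

Apply the Euclidean algorithm:
  3k^3+3k^2−9k−405 = (3k−3)(k^2+2k−35) + (102k−510)
  k^2+2k−35 = ((1/102)k+7/102)(102k−510) + (0)
Last nonzero remainder: 102k−510. Dividing through by 102 gives the monic gcd k−5.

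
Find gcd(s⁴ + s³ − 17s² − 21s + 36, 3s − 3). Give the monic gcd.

Euclidean algorithm in ℚ[s]:
  s⁴ + s³ − 17s² − 21s + 36 = ((1/3)s³ + (2/3)s² − 5s − 12)(3s − 3) + (0)
Last nonzero remainder: 3s − 3. Dividing through by 3 gives the monic gcd s − 1.

s − 1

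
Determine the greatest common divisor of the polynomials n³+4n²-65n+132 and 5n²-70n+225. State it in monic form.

1

Euclidean algorithm in ℚ[n]:
  n³+4n²-65n+132 = ((1/5)n+18/5)(5n²-70n+225) + (142n-678)
  5n²-70n+225 = ((5/142)n-3275/10082)(142n-678) + (24000/5041)
  142n-678 = ((357911/12000)n-569633/4000)(24000/5041) + (0)
The last nonzero remainder is the constant 24000/5041, so the polynomials are coprime and gcd = 1.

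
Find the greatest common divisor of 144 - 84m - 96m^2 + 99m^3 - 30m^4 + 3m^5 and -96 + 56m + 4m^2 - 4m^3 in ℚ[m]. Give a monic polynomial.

6 - 5m + m^2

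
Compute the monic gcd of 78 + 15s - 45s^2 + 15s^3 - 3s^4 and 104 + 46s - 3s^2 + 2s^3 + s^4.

13 - 4s + s^2

By polynomial division,
  -3s^4 + 15s^3 - 45s^2 + 15s + 78 = (-3)(s^4 + 2s^3 - 3s^2 + 46s + 104) + (21s^3 - 54s^2 + 153s + 390)
  s^4 + 2s^3 - 3s^2 + 46s + 104 = ((1/21)s + 32/147)(21s^3 - 54s^2 + 153s + 390) + ((72/49)s^2 - (288/49)s + 936/49)
  21s^3 - 54s^2 + 153s + 390 = ((343/24)s + 245/12)((72/49)s^2 - (288/49)s + 936/49) + (0)
Last nonzero remainder: (72/49)s^2 - (288/49)s + 936/49. Dividing through by 72/49 gives the monic gcd s^2 - 4s + 13.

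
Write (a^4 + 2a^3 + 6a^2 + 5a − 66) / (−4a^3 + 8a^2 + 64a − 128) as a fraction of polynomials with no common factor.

(−a^3 − 4a^2 − 14a − 33)/(4a^2 − 64)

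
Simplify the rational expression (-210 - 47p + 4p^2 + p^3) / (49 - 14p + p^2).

(30 + 11p + p^2)/(-7 + p)

Repeated division with remainder:
  p^3 + 4p^2 - 47p - 210 = (p + 18)(p^2 - 14p + 49) + (156p - 1092)
  p^2 - 14p + 49 = ((1/156)p - 7/156)(156p - 1092) + (0)
Last nonzero remainder: 156p - 1092. Dividing through by 156 gives the monic gcd p - 7.
Cancel p - 7 from numerator and denominator to get the reduced form.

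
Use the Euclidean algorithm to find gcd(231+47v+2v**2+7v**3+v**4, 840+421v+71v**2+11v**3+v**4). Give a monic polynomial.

Repeated division with remainder:
  v**4+7v**3+2v**2+47v+231 = (v**4+11v**3+71v**2+421v+840) + (-4v**3-69v**2-374v-609)
  v**4+11v**3+71v**2+421v+840 = (-(1/4)v+25/16)(-4v**3-69v**2-374v-609) + ((1365/16)v**2+(6825/8)v+28665/16)
  -4v**3-69v**2-374v-609 = (-(64/1365)v-464/1365)((1365/16)v**2+(6825/8)v+28665/16) + (0)
Last nonzero remainder: (1365/16)v**2+(6825/8)v+28665/16. Dividing through by 1365/16 gives the monic gcd v**2+10v+21.

21+10v+v**2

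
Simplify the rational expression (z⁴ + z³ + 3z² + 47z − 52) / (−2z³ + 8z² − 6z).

Euclidean algorithm in ℚ[z]:
  z⁴ + z³ + 3z² + 47z − 52 = (−(1/2)z − 5/2)(−2z³ + 8z² − 6z) + (20z² + 32z − 52)
  −2z³ + 8z² − 6z = (−(1/10)z + 14/25)(20z² + 32z − 52) + (−(728/25)z + 728/25)
  20z² + 32z − 52 = (−(125/182)z − 25/14)(−(728/25)z + 728/25) + (0)
Last nonzero remainder: −(728/25)z + 728/25. Dividing through by −728/25 gives the monic gcd z − 1.
Cancel z − 1 from numerator and denominator to get the reduced form.

(−z³ − 2z² − 5z − 52)/(2z² − 6z)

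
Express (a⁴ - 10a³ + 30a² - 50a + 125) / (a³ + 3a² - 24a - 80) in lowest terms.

(a³ - 5a² + 5a - 25)/(a² + 8a + 16)

Repeated division with remainder:
  a⁴ - 10a³ + 30a² - 50a + 125 = (a - 13)(a³ + 3a² - 24a - 80) + (93a² - 282a - 915)
  a³ + 3a² - 24a - 80 = ((1/93)a + 187/2883)(93a² - 282a - 915) + ((3969/961)a - 19845/961)
  93a² - 282a - 915 = ((29791/1323)a + 58621/1323)((3969/961)a - 19845/961) + (0)
Last nonzero remainder: (3969/961)a - 19845/961. Dividing through by 3969/961 gives the monic gcd a - 5.
Cancel a - 5 from numerator and denominator to get the reduced form.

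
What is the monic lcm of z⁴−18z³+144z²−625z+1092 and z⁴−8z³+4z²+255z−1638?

Apply the Euclidean algorithm:
  z⁴−18z³+144z²−625z+1092 = (z⁴−8z³+4z²+255z−1638) + (−10z³+140z²−880z+2730)
  z⁴−8z³+4z²+255z−1638 = (−(1/10)z−3/5)(−10z³+140z²−880z+2730) + (0)
Last nonzero remainder: −10z³+140z²−880z+2730. Dividing through by −10 gives the monic gcd z³−14z²+88z−273.
Then lcm(f, g) = f·g / gcd(f, g); expanding and making the result monic gives the answer.

z⁵−12z⁴+36z³+239z²−2658z+6552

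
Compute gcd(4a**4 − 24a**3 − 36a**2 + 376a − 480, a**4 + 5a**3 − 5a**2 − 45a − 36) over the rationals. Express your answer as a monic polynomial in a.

a**2 + a − 12

Repeated division with remainder:
  4a**4 − 24a**3 − 36a**2 + 376a − 480 = (4)(a**4 + 5a**3 − 5a**2 − 45a − 36) + (−44a**3 − 16a**2 + 556a − 336)
  a**4 + 5a**3 − 5a**2 − 45a − 36 = (−(1/44)a − 51/484)(−44a**3 − 16a**2 + 556a − 336) + ((720/121)a**2 + (720/121)a − 8640/121)
  −44a**3 − 16a**2 + 556a − 336 = (−(1331/180)a + 847/180)((720/121)a**2 + (720/121)a − 8640/121) + (0)
Last nonzero remainder: (720/121)a**2 + (720/121)a − 8640/121. Dividing through by 720/121 gives the monic gcd a**2 + a − 12.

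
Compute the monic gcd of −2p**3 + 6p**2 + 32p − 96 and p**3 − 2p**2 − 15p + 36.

p**2 + p − 12

Repeated division with remainder:
  −2p**3 + 6p**2 + 32p − 96 = (−2)(p**3 − 2p**2 − 15p + 36) + (2p**2 + 2p − 24)
  p**3 − 2p**2 − 15p + 36 = ((1/2)p − 3/2)(2p**2 + 2p − 24) + (0)
Last nonzero remainder: 2p**2 + 2p − 24. Dividing through by 2 gives the monic gcd p**2 + p − 12.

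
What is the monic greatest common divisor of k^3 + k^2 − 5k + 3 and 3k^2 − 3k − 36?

Euclidean algorithm in ℚ[k]:
  k^3 + k^2 − 5k + 3 = ((1/3)k + 2/3)(3k^2 − 3k − 36) + (9k + 27)
  3k^2 − 3k − 36 = ((1/3)k − 4/3)(9k + 27) + (0)
Last nonzero remainder: 9k + 27. Dividing through by 9 gives the monic gcd k + 3.

k + 3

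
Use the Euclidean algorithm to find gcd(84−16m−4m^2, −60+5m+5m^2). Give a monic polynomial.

−3+m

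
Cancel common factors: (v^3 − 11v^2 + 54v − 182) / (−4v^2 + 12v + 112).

(−v^2 + 4v − 26)/(4v + 16)

Repeated division with remainder:
  v^3 − 11v^2 + 54v − 182 = (−(1/4)v + 2)(−4v^2 + 12v + 112) + (58v − 406)
  −4v^2 + 12v + 112 = (−(2/29)v − 8/29)(58v − 406) + (0)
Last nonzero remainder: 58v − 406. Dividing through by 58 gives the monic gcd v − 7.
Cancel v − 7 from numerator and denominator to get the reduced form.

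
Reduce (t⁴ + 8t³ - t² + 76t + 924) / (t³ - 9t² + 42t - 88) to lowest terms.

By polynomial division,
  t⁴ + 8t³ - t² + 76t + 924 = (t + 17)(t³ - 9t² + 42t - 88) + (110t² - 550t + 2420)
  t³ - 9t² + 42t - 88 = ((1/110)t - 2/55)(110t² - 550t + 2420) + (0)
Last nonzero remainder: 110t² - 550t + 2420. Dividing through by 110 gives the monic gcd t² - 5t + 22.
Cancel t² - 5t + 22 from numerator and denominator to get the reduced form.

(t² + 13t + 42)/(t - 4)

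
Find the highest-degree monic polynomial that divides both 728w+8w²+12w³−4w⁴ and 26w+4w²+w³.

26w+4w²+w³

Repeated division with remainder:
  −4w⁴+12w³+8w²+728w = (−4w+28)(w³+4w²+26w) + (0)
The last nonzero remainder w³+4w²+26w is already monic.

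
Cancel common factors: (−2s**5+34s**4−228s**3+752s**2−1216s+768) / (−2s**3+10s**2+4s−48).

(s**3−10s**2+32s−32)/(s+2)

Apply the Euclidean algorithm:
  −2s**5+34s**4−228s**3+752s**2−1216s+768 = (s**2−12s+56)(−2s**3+10s**2+4s−48) + (288s**2−2016s+3456)
  −2s**3+10s**2+4s−48 = (−(1/144)s−1/72)(288s**2−2016s+3456) + (0)
Last nonzero remainder: 288s**2−2016s+3456. Dividing through by 288 gives the monic gcd s**2−7s+12.
Cancel s**2−7s+12 from numerator and denominator to get the reduced form.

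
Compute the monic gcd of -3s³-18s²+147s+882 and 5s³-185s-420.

s-7

Apply the Euclidean algorithm:
  -3s³-18s²+147s+882 = (-3/5)(5s³-185s-420) + (-18s²+36s+630)
  5s³-185s-420 = (-(5/18)s-5/9)(-18s²+36s+630) + (10s-70)
  -18s²+36s+630 = (-(9/5)s-9)(10s-70) + (0)
Last nonzero remainder: 10s-70. Dividing through by 10 gives the monic gcd s-7.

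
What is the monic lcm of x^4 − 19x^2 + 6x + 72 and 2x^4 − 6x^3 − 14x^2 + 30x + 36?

x^5 + x^4 − 19x^3 − 13x^2 + 78x + 72

Apply the Euclidean algorithm:
  x^4 − 19x^2 + 6x + 72 = (1/2)(2x^4 − 6x^3 − 14x^2 + 30x + 36) + (3x^3 − 12x^2 − 9x + 54)
  2x^4 − 6x^3 − 14x^2 + 30x + 36 = ((2/3)x + 2/3)(3x^3 − 12x^2 − 9x + 54) + (0)
Last nonzero remainder: 3x^3 − 12x^2 − 9x + 54. Dividing through by 3 gives the monic gcd x^3 − 4x^2 − 3x + 18.
Then lcm(f, g) = f·g / gcd(f, g); expanding and making the result monic gives the answer.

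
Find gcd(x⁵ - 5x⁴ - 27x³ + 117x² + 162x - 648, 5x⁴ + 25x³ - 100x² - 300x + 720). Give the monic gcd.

x² + x - 12

By polynomial division,
  x⁵ - 5x⁴ - 27x³ + 117x² + 162x - 648 = ((1/5)x - 2)(5x⁴ + 25x³ - 100x² - 300x + 720) + (43x³ - 23x² - 582x + 792)
  5x⁴ + 25x³ - 100x² - 300x + 720 = ((5/43)x + 1190/1849)(43x³ - 23x² - 582x + 792) + (-(32400/1849)x² - (32400/1849)x + 388800/1849)
  43x³ - 23x² - 582x + 792 = (-(79507/32400)x + 20339/5400)(-(32400/1849)x² - (32400/1849)x + 388800/1849) + (0)
Last nonzero remainder: -(32400/1849)x² - (32400/1849)x + 388800/1849. Dividing through by -32400/1849 gives the monic gcd x² + x - 12.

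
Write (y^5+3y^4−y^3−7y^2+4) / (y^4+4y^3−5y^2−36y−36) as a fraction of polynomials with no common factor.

(y^3−y^2−y+1)/(y^2−9)

Repeated division with remainder:
  y^5+3y^4−y^3−7y^2+4 = (y−1)(y^4+4y^3−5y^2−36y−36) + (8y^3+24y^2−32)
  y^4+4y^3−5y^2−36y−36 = ((1/8)y+1/8)(8y^3+24y^2−32) + (−8y^2−32y−32)
  8y^3+24y^2−32 = (−y+1)(−8y^2−32y−32) + (0)
Last nonzero remainder: −8y^2−32y−32. Dividing through by −8 gives the monic gcd y^2+4y+4.
Cancel y^2+4y+4 from numerator and denominator to get the reduced form.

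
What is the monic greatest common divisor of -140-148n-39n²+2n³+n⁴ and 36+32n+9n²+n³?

2+n

Repeated division with remainder:
  n⁴+2n³-39n²-148n-140 = (n-7)(n³+9n²+32n+36) + (-8n²+40n+112)
  n³+9n²+32n+36 = (-(1/8)n-7/4)(-8n²+40n+112) + (116n+232)
  -8n²+40n+112 = (-(2/29)n+14/29)(116n+232) + (0)
Last nonzero remainder: 116n+232. Dividing through by 116 gives the monic gcd n+2.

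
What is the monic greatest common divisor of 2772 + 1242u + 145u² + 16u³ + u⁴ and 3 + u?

By polynomial division,
  u⁴ + 16u³ + 145u² + 1242u + 2772 = (u³ + 13u² + 106u + 924)(u + 3) + (0)
The last nonzero remainder u + 3 is already monic.

3 + u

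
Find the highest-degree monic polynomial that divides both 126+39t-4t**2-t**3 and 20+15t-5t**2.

Apply the Euclidean algorithm:
  -t**3-4t**2+39t+126 = ((1/5)t+7/5)(-5t**2+15t+20) + (14t+98)
  -5t**2+15t+20 = (-(5/14)t+25/7)(14t+98) + (-330)
  14t+98 = (-(7/165)t-49/165)(-330) + (0)
The last nonzero remainder is the constant -330, so the polynomials are coprime and gcd = 1.

1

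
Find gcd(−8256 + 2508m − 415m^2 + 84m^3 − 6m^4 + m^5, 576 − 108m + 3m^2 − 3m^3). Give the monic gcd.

Apply the Euclidean algorithm:
  m^5 − 6m^4 + 84m^3 − 415m^2 + 2508m − 8256 = (−(1/3)m^2 + (5/3)m − 43/3)(−3m^3 + 3m^2 − 108m + 576) + (0)
Last nonzero remainder: −3m^3 + 3m^2 − 108m + 576. Dividing through by −3 gives the monic gcd m^3 − m^2 + 36m − 192.

−192 + 36m − m^2 + m^3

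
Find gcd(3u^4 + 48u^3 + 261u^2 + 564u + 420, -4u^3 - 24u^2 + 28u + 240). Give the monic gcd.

By polynomial division,
  3u^4 + 48u^3 + 261u^2 + 564u + 420 = (-(3/4)u - 15/2)(-4u^3 - 24u^2 + 28u + 240) + (102u^2 + 954u + 2220)
  -4u^3 - 24u^2 + 28u + 240 = (-(2/51)u + 38/289)(102u^2 + 954u + 2220) + (-(3000/289)u - 15000/289)
  102u^2 + 954u + 2220 = (-(4913/500)u - 10693/250)(-(3000/289)u - 15000/289) + (0)
Last nonzero remainder: -(3000/289)u - 15000/289. Dividing through by -3000/289 gives the monic gcd u + 5.

u + 5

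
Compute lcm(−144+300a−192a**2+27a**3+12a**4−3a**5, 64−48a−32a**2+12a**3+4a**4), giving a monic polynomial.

96−152a+28a**2+46a**3−17a**4−2a**5+a**6

Euclidean algorithm in ℚ[a]:
  −3a**5+12a**4+27a**3−192a**2+300a−144 = (−(3/4)a+21/4)(4a**4+12a**3−32a**2−48a+64) + (−60a**3−60a**2+600a−480)
  4a**4+12a**3−32a**2−48a+64 = (−(1/15)a−2/15)(−60a**3−60a**2+600a−480) + (0)
Last nonzero remainder: −60a**3−60a**2+600a−480. Dividing through by −60 gives the monic gcd a**3+a**2−10a+8.
Then lcm(f, g) = f·g / gcd(f, g); expanding and making the result monic gives the answer.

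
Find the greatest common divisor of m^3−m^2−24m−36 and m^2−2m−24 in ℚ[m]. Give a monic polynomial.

m−6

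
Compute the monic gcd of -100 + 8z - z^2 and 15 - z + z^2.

Repeated division with remainder:
  -z^2 + 8z - 100 = (-1)(z^2 - z + 15) + (7z - 85)
  z^2 - z + 15 = ((1/7)z + 78/49)(7z - 85) + (7365/49)
  7z - 85 = ((343/7365)z - 833/1473)(7365/49) + (0)
The last nonzero remainder is the constant 7365/49, so the polynomials are coprime and gcd = 1.

1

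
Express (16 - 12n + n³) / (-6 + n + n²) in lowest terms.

(-8 + 2n + n²)/(3 + n)

Euclidean algorithm in ℚ[n]:
  n³ - 12n + 16 = (n - 1)(n² + n - 6) + (-5n + 10)
  n² + n - 6 = (-(1/5)n - 3/5)(-5n + 10) + (0)
Last nonzero remainder: -5n + 10. Dividing through by -5 gives the monic gcd n - 2.
Cancel n - 2 from numerator and denominator to get the reduced form.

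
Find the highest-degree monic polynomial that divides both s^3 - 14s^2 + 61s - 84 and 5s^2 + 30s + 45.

1

Apply the Euclidean algorithm:
  s^3 - 14s^2 + 61s - 84 = ((1/5)s - 4)(5s^2 + 30s + 45) + (172s + 96)
  5s^2 + 30s + 45 = ((5/172)s + 585/3698)(172s + 96) + (55125/1849)
  172s + 96 = ((318028/55125)s + 59168/18375)(55125/1849) + (0)
The last nonzero remainder is the constant 55125/1849, so the polynomials are coprime and gcd = 1.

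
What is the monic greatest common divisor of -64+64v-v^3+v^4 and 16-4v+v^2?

Apply the Euclidean algorithm:
  v^4-v^3+64v-64 = (v^2+3v-4)(v^2-4v+16) + (0)
The last nonzero remainder v^2-4v+16 is already monic.

16-4v+v^2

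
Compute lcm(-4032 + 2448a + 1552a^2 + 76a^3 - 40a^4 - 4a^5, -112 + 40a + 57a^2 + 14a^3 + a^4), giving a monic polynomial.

4032 - 1440a - 2164a^2 - 464a^3 + 21a^4 + 14a^5 + a^6

Apply the Euclidean algorithm:
  -4a^5 - 40a^4 + 76a^3 + 1552a^2 + 2448a - 4032 = (-4a + 16)(a^4 + 14a^3 + 57a^2 + 40a - 112) + (80a^3 + 800a^2 + 1360a - 2240)
  a^4 + 14a^3 + 57a^2 + 40a - 112 = ((1/80)a + 1/20)(80a^3 + 800a^2 + 1360a - 2240) + (0)
Last nonzero remainder: 80a^3 + 800a^2 + 1360a - 2240. Dividing through by 80 gives the monic gcd a^3 + 10a^2 + 17a - 28.
Then lcm(f, g) = f·g / gcd(f, g); expanding and making the result monic gives the answer.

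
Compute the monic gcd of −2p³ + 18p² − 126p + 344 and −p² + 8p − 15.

1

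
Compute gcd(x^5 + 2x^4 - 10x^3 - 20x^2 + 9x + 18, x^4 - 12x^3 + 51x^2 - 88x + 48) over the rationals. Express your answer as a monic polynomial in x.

x^2 - 4x + 3

By polynomial division,
  x^5 + 2x^4 - 10x^3 - 20x^2 + 9x + 18 = (x + 14)(x^4 - 12x^3 + 51x^2 - 88x + 48) + (107x^3 - 646x^2 + 1193x - 654)
  x^4 - 12x^3 + 51x^2 - 88x + 48 = ((1/107)x - 638/11449)(107x^3 - 646x^2 + 1193x - 654) + ((44100/11449)x^2 - (176400/11449)x + 132300/11449)
  107x^3 - 646x^2 + 1193x - 654 = ((1225043/44100)x - 1247941/22050)((44100/11449)x^2 - (176400/11449)x + 132300/11449) + (0)
Last nonzero remainder: (44100/11449)x^2 - (176400/11449)x + 132300/11449. Dividing through by 44100/11449 gives the monic gcd x^2 - 4x + 3.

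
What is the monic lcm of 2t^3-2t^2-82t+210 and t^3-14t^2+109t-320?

t^5-10t^4+32t^3+410t^2-3569t+6720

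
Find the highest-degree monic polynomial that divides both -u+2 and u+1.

1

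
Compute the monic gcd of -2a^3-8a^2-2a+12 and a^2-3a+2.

a-1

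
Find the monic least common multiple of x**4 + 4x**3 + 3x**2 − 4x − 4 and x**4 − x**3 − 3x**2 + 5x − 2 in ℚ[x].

x**6 + 2x**5 − 4x**4 − 6x**3 + 7x**2 + 4x − 4

By polynomial division,
  x**4 + 4x**3 + 3x**2 − 4x − 4 = (x**4 − x**3 − 3x**2 + 5x − 2) + (5x**3 + 6x**2 − 9x − 2)
  x**4 − x**3 − 3x**2 + 5x − 2 = ((1/5)x − 11/25)(5x**3 + 6x**2 − 9x − 2) + ((36/25)x**2 + (36/25)x − 72/25)
  5x**3 + 6x**2 − 9x − 2 = ((125/36)x + 25/36)((36/25)x**2 + (36/25)x − 72/25) + (0)
Last nonzero remainder: (36/25)x**2 + (36/25)x − 72/25. Dividing through by 36/25 gives the monic gcd x**2 + x − 2.
Then lcm(f, g) = f·g / gcd(f, g); expanding and making the result monic gives the answer.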